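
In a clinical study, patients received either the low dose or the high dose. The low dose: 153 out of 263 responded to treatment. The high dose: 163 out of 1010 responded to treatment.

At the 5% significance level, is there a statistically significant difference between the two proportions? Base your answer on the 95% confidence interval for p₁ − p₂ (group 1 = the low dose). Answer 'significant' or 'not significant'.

Sample proportions: 153/263 = 0.5817, 163/1010 = 0.1614.
Each SE is √(p̂(1−p̂)/n): √(0.5817·0.4183/263) = 0.03042 and √(0.1614·0.8386/1010) = 0.01158.
SE(p̂₁ − p̂₂) = √(SE₁² + SE₂²) = √(0.0009253764 + 0.0001340964) = 0.03255, since the two samples are independent.
At 95% confidence z* = 1.960; margin = 1.960 × 0.03255 = 0.06380.
The difference is 0.5817 − 0.1614 = 0.4203, so the interval is 0.4203 ± 0.06380 = (0.35650, 0.48410).
The interval (0.35650, 0.48410) does not contain 0, so the difference is significant.

significant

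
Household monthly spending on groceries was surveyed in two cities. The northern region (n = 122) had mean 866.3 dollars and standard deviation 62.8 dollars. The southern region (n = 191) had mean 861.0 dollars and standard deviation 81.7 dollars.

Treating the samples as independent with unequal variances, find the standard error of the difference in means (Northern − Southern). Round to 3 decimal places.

Per-group SEs: s₁/√n₁ = 62.8/√122 = 5.6856, s₂/√n₂ = 81.7/√191 = 5.9116.
Unpooled SE of the difference: √(32.32604736 + 34.94701456) = 8.2020.

8.202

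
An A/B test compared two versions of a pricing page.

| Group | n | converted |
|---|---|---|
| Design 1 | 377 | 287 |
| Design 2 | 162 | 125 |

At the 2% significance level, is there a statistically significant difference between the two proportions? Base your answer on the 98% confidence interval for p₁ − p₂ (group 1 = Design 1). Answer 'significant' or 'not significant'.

not significant

p̂₁ = 287/377 = 0.7613 and p̂₂ = 125/162 = 0.7716.
SE₁ = √(p̂₁(1−p̂₁)/n₁) = √(0.7613·0.2387/377) = 0.02196; SE₂ = √(0.7716·0.2284/162) = 0.03298.
Independent samples: SE of the difference = √(SE₁² + SE₂²) = √(0.0004822416 + 0.0010876804) = 0.03962.
z* for 98% confidence is 2.326, so the margin of error is 2.326 × 0.03962 = 0.09216.
Point estimate p̂₁ − p̂₂ = 0.7613 − 0.7716 = -0.0103.
-0.0103 ± 0.09216 → (-0.10246, 0.08186).
The interval (-0.10246, 0.08186) contains 0, so the difference is not significant.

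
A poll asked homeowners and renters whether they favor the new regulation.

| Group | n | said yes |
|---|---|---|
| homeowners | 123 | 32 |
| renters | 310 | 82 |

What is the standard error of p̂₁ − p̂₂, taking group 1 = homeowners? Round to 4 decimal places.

p̂₁ = 32/123 = 0.2602 and p̂₂ = 82/310 = 0.2645.
SE₁ = √(p̂₁(1−p̂₁)/n₁) = √(0.2602·0.7398/123) = 0.03956; SE₂ = √(0.2645·0.7355/310) = 0.02505.
Independent samples: SE of the difference = √(SE₁² + SE₂²) = √(0.0015649936 + 0.0006275025) = 0.04682.

0.0468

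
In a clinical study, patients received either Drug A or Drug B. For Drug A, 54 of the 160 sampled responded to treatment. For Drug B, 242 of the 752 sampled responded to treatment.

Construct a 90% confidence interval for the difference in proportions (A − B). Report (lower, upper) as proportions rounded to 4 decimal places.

First, p̂₁ = 54/160 = 0.3375; p̂₂ = 242/752 = 0.3218.
The two standard errors are √(0.3375×0.6625/160) = 0.03738 and √(0.3218×0.6782/752) = 0.01704.
Because the samples are independent, SE_diff = √(0.03738² + 0.01704²) = 0.04108.
Using z* = 1.645 for 90%, ME = 1.645 × 0.04108 = 0.06758.
p̂₁ − p̂₂ = 0.0157; interval 0.0157 ± 0.06758 gives (-0.0519, 0.0833).

(-0.0519, 0.0833)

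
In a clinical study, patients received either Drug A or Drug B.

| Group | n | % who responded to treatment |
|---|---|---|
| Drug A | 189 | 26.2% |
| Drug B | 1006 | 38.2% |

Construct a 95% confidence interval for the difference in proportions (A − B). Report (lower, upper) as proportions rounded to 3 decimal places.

(-0.190, -0.050)

SE₁ = √(p̂₁(1−p̂₁)/n₁) = √(0.2620·0.7380/189) = 0.03199; SE₂ = √(0.3820·0.6180/1006) = 0.01532.
Independent samples: SE of the difference = √(SE₁² + SE₂²) = √(0.0010233601 + 0.0002347024) = 0.03547.
z* for 95% confidence is 1.960, so the margin of error is 1.960 × 0.03547 = 0.06952.
Point estimate p̂₁ − p̂₂ = 0.2620 − 0.3820 = -0.1200.
-0.1200 ± 0.06952 → (-0.190, -0.050).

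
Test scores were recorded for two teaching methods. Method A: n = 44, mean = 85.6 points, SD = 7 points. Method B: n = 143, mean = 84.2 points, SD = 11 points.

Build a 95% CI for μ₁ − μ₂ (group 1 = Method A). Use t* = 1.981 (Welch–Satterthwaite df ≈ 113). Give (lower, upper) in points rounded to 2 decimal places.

Per-group SEs: s₁/√n₁ = 7/√44 = 1.0553, s₂/√n₂ = 11/√143 = 0.9199.
Unpooled SE of the difference: √(1.11365809 + 0.84621601) = 1.4000.
Margin of error = t* · SE = 1.981 × 1.4000 = 2.7734.
x̄₁ − x̄₂ = 85.6 − 84.2 = 1.4000.
CI: 1.4000 ± 2.7734 = (-1.37, 4.17).

(-1.37, 4.17)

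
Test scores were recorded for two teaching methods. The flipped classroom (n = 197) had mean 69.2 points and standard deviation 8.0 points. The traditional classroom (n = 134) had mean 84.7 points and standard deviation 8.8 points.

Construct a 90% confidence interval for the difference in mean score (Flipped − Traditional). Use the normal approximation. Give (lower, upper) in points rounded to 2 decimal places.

Standard errors of each mean: 8.0/√197 = 0.5700 and 8.8/√134 = 0.7602.
SE(x̄₁ − x̄₂) = √(0.5700² + 0.7602²) = 0.9502 for independent samples with unequal variances.
With z* = 1.645, the margin is 1.645 × 0.9502 = 1.5631.
x̄₁ − x̄₂ = 69.2 − 84.7 = -15.5000; the interval is -15.5000 ± 1.5631 = (-17.06, -13.94).

(-17.06, -13.94)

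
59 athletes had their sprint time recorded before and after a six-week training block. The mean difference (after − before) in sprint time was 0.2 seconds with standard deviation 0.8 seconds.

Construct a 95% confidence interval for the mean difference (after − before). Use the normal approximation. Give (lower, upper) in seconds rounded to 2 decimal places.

This is a matched-pairs design, so SE = s_d/√n = 0.8/√59 = 0.1042.
Margin = 1.960 × 0.1042 = 0.2042; the interval is 0.2 ± 0.2042 = (0.00, 0.40).

(0.00, 0.40)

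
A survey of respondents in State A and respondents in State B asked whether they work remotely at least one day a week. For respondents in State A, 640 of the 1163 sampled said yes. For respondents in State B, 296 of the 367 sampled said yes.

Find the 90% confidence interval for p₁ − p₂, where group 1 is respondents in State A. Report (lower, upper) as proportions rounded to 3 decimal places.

(-0.298, -0.215)

Sample proportions: 640/1163 = 0.5503, 296/367 = 0.8065.
Each SE is √(p̂(1−p̂)/n): √(0.5503·0.4497/1163) = 0.01459 and √(0.8065·0.1935/367) = 0.02062.
SE(p̂₁ − p̂₂) = √(SE₁² + SE₂²) = √(0.0002128681 + 0.0004251844) = 0.02526, since the two samples are independent.
At 90% confidence z* = 1.645; margin = 1.645 × 0.02526 = 0.04155.
The difference is 0.5503 − 0.8065 = -0.2562, so the interval is -0.2562 ± 0.04155 = (-0.298, -0.215).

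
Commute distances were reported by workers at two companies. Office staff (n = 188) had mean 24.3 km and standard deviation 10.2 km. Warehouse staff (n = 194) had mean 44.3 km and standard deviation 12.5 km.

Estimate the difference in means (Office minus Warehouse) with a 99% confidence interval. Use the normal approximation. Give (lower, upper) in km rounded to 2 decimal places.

Per-group SEs: s₁/√n₁ = 10.2/√188 = 0.7439, s₂/√n₂ = 12.5/√194 = 0.8974.
Unpooled SE of the difference: √(0.55338721 + 0.80532676) = 1.1656.
Margin of error = z* · SE = 2.576 × 1.1656 = 3.0026.
x̄₁ − x̄₂ = 24.3 − 44.3 = -20.0000.
CI: -20.0000 ± 3.0026 = (-23.00, -17.00).

(-23.00, -17.00)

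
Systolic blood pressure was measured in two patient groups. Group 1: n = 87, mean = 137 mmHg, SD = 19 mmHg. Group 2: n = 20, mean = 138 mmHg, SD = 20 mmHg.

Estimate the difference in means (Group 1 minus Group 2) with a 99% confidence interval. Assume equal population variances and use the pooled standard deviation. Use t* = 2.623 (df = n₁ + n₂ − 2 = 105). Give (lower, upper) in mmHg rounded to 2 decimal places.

(-13.48, 11.48)

s_p = √[((n₁−1)s₁² + (n₂−1)s₂²)/(n₁+n₂−2)] = √[(86·19² + 19·20²)/105] = 19.1848.
SE = 19.1848·√(1/87 + 1/20) = 4.7575.
With t* = 2.623, margin = 2.623 × 4.7575 = 12.4789.
x̄₁ − x̄₂ = 137 − 138 = -1.0000; interval -1.0000 ± 12.4789 = (-13.48, 11.48).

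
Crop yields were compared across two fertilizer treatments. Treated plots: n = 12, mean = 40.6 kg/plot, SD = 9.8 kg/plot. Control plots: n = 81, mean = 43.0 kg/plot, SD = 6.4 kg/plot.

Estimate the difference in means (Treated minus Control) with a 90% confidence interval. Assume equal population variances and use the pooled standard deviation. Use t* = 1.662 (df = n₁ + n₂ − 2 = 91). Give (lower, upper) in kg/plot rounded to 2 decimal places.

Pooled variance s_p² = [11·9.8² + 80·6.4²] / (12+81−2) = 47.6180, so s_p = 6.9006.
SE_diff = s_p·√(1/n₁ + 1/n₂) = 6.9006·√(1/12 + 1/81) = 2.1345.
t* = 1.662; margin = 1.662 × 2.1345 = 3.5475.
Difference = 40.6 − 43.0 = -2.4000.
-2.4000 ± 3.5475 → (-5.95, 1.15).

(-5.95, 1.15)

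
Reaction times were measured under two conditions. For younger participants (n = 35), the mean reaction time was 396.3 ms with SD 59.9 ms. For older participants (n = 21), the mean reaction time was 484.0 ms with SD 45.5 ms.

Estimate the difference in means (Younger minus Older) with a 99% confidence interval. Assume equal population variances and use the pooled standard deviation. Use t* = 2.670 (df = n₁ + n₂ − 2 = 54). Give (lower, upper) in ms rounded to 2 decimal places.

(-128.24, -47.16)

s_p = √[((n₁−1)s₁² + (n₂−1)s₂²)/(n₁+n₂−2)] = √[(34·59.9² + 20·45.5²)/54] = 55.0080.
SE = 55.0080·√(1/35 + 1/21) = 15.1837.
With t* = 2.670, margin = 2.670 × 15.1837 = 40.5405.
x̄₁ − x̄₂ = 396.3 − 484.0 = -87.7000; interval -87.7000 ± 40.5405 = (-128.24, -47.16).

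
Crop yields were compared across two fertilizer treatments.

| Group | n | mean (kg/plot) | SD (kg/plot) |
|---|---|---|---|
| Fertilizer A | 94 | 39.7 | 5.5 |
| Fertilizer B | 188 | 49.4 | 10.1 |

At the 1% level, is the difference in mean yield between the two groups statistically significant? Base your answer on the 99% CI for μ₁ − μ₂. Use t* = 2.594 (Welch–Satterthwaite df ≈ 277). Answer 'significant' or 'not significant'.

Per-group SEs: s₁/√n₁ = 5.5/√94 = 0.5673, s₂/√n₂ = 10.1/√188 = 0.7366.
Unpooled SE of the difference: √(0.32182929 + 0.54257956) = 0.9297.
Margin of error = t* · SE = 2.594 × 0.9297 = 2.4116.
x̄₁ − x̄₂ = 39.7 − 49.4 = -9.7000.
CI: -9.7000 ± 2.4116 = (-12.1116, -7.2884).
The interval (-12.1116, -7.2884) does not contain 0, so the difference is significant.

significant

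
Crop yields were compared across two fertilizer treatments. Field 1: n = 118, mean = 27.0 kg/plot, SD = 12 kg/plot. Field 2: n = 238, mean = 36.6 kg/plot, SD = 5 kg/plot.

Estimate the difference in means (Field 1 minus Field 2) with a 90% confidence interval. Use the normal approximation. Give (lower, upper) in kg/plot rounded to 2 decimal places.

Standard errors of each mean: 12/√118 = 1.1047 and 5/√238 = 0.3241.
SE(x̄₁ − x̄₂) = √(1.1047² + 0.3241²) = 1.1513 for independent samples with unequal variances.
With z* = 1.645, the margin is 1.645 × 1.1513 = 1.8939.
x̄₁ − x̄₂ = 27.0 − 36.6 = -9.6000; the interval is -9.6000 ± 1.8939 = (-11.49, -7.71).

(-11.49, -7.71)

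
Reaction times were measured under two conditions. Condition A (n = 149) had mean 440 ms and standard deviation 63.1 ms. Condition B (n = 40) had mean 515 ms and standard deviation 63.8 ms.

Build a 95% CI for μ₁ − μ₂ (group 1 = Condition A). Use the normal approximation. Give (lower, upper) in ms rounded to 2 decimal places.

(-97.22, -52.78)

SE₁ = s₁/√n₁ = 63.1/√149 = 5.1694; SE₂ = 63.8/√40 = 10.0877.
Independent samples, unequal variances: SE_diff = √(SE₁² + SE₂²) = √(26.72269636 + 101.76169129) = 11.3351.
z* = 1.960, so margin of error = 1.960 × 11.3351 = 22.2168.
Difference in means = 440 − 515 = -75.0000.
-75.0000 ± 22.2168 → (-97.22, -52.78).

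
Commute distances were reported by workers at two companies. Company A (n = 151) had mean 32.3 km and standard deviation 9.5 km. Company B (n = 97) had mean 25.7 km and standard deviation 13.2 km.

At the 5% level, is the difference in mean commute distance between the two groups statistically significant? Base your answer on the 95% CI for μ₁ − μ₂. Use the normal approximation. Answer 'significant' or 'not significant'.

SE₁ = s₁/√n₁ = 9.5/√151 = 0.7731; SE₂ = 13.2/√97 = 1.3403.
Independent samples, unequal variances: SE_diff = √(SE₁² + SE₂²) = √(0.59768361 + 1.79640409) = 1.5473.
z* = 1.960, so margin of error = 1.960 × 1.5473 = 3.0327.
Difference in means = 32.3 − 25.7 = 6.6000.
6.6000 ± 3.0327 → (3.5673, 9.6327).
The interval (3.5673, 9.6327) does not contain 0, so the difference is significant.

significant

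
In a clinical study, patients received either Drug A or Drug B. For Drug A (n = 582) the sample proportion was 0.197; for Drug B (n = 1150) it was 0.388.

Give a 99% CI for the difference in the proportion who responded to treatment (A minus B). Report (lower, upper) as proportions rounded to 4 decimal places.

(-0.2473, -0.1347)

Each SE is √(p̂(1−p̂)/n): √(0.1970·0.8030/582) = 0.01649 and √(0.3880·0.6120/1150) = 0.01437.
SE(p̂₁ − p̂₂) = √(SE₁² + SE₂²) = √(0.0002719201 + 0.0002064969) = 0.02187, since the two samples are independent.
At 99% confidence z* = 2.576; margin = 2.576 × 0.02187 = 0.05634.
The difference is 0.1970 − 0.3880 = -0.1910, so the interval is -0.1910 ± 0.05634 = (-0.2473, -0.1347).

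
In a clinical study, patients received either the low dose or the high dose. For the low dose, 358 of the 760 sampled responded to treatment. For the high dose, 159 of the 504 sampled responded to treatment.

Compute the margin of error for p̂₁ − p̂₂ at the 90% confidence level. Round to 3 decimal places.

Sample proportions: 358/760 = 0.4711, 159/504 = 0.3155.
Each SE is √(p̂(1−p̂)/n): √(0.4711·0.5289/760) = 0.01811 and √(0.3155·0.6845/504) = 0.02070.
SE(p̂₁ − p̂₂) = √(SE₁² + SE₂²) = √(0.0003279721 + 0.00042849) = 0.02750, since the two samples are independent.
At 90% confidence z* = 1.645; margin = 1.645 × 0.02750 = 0.04524.

0.045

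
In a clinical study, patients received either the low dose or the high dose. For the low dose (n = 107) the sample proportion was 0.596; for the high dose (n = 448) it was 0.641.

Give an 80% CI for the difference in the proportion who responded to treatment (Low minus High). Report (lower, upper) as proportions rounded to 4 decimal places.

(-0.1124, 0.0224)

The two standard errors are √(0.5960×0.4040/107) = 0.04744 and √(0.6410×0.3590/448) = 0.02266.
Because the samples are independent, SE_diff = √(0.04744² + 0.02266²) = 0.05257.
Using z* = 1.282 for 80%, ME = 1.282 × 0.05257 = 0.06739.
p̂₁ − p̂₂ = -0.0450; interval -0.0450 ± 0.06739 gives (-0.1124, 0.0224).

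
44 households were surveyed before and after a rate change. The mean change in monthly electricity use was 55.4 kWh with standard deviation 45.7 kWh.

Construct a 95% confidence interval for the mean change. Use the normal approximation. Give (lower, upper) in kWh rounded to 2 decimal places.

Paired design: SE = s_d/√n = 45.7/√44 = 6.8895.
z* = 1.960; margin of error = 1.960 × 6.8895 = 13.5034.
55.4 ± 13.5034 → (41.90, 68.90).

(41.90, 68.90)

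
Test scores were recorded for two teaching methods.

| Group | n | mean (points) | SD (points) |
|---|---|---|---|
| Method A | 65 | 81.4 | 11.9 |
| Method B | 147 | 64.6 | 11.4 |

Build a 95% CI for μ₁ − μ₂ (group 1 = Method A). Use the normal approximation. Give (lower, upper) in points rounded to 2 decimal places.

Per-group SEs: s₁/√n₁ = 11.9/√65 = 1.4760, s₂/√n₂ = 11.4/√147 = 0.9403.
Unpooled SE of the difference: √(2.178576 + 0.88416409) = 1.7501.
Margin of error = z* · SE = 1.960 × 1.7501 = 3.4302.
x̄₁ − x̄₂ = 81.4 − 64.6 = 16.8000.
CI: 16.8000 ± 3.4302 = (13.37, 20.23).

(13.37, 20.23)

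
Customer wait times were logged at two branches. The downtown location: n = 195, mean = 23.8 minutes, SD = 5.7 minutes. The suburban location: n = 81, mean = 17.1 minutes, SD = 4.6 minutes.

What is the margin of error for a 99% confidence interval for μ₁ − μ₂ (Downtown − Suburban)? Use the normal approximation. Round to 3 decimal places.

1.685

Standard errors of each mean: 5.7/√195 = 0.4082 and 4.6/√81 = 0.5111.
SE(x̄₁ − x̄₂) = √(0.4082² + 0.5111²) = 0.6541 for independent samples with unequal variances.
With z* = 2.576, the margin is 2.576 × 0.6541 = 1.6850.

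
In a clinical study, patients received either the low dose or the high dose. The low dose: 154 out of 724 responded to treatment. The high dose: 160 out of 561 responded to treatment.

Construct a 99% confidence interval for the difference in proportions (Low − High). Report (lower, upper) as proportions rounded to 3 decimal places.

(-0.135, -0.010)

Sample proportions: 154/724 = 0.2127, 160/561 = 0.2852.
Each SE is √(p̂(1−p̂)/n): √(0.2127·0.7873/724) = 0.01521 and √(0.2852·0.7148/561) = 0.01906.
SE(p̂₁ − p̂₂) = √(SE₁² + SE₂²) = √(0.0002313441 + 0.0003632836) = 0.02438, since the two samples are independent.
At 99% confidence z* = 2.576; margin = 2.576 × 0.02438 = 0.06280.
The difference is 0.2127 − 0.2852 = -0.0725, so the interval is -0.0725 ± 0.06280 = (-0.135, -0.010).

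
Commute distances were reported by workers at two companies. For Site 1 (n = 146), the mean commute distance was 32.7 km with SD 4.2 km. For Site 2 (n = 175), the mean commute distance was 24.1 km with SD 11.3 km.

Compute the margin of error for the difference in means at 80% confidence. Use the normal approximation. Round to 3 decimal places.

1.182

Standard errors of each mean: 4.2/√146 = 0.3476 and 11.3/√175 = 0.8542.
SE(x̄₁ − x̄₂) = √(0.3476² + 0.8542²) = 0.9222 for independent samples with unequal variances.
With z* = 1.282, the margin is 1.282 × 0.9222 = 1.1823.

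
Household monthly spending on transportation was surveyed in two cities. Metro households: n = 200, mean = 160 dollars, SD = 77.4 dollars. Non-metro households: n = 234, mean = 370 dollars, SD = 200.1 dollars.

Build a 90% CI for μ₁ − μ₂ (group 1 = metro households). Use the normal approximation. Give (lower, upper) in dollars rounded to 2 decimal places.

Per-group SEs: s₁/√n₁ = 77.4/√200 = 5.4730, s₂/√n₂ = 200.1/√234 = 13.0809.
Unpooled SE of the difference: √(29.953729 + 171.10994481) = 14.1797.
Margin of error = z* · SE = 1.645 × 14.1797 = 23.3256.
x̄₁ − x̄₂ = 160 − 370 = -210.0000.
CI: -210.0000 ± 23.3256 = (-233.33, -186.67).

(-233.33, -186.67)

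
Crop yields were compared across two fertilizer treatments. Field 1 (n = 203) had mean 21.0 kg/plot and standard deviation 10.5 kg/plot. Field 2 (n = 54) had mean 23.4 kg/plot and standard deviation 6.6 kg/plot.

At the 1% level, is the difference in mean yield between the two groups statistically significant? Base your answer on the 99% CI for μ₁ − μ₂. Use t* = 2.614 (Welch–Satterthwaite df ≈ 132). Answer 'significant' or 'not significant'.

not significant

SE₁ = s₁/√n₁ = 10.5/√203 = 0.7370; SE₂ = 6.6/√54 = 0.8981.
Independent samples, unequal variances: SE_diff = √(SE₁² + SE₂²) = √(0.543169 + 0.80658361) = 1.1618.
t* = 2.614, so margin of error = 2.614 × 1.1618 = 3.0369.
Difference in means = 21.0 − 23.4 = -2.4000.
-2.4000 ± 3.0369 → (-5.4369, 0.6369).
The interval (-5.4369, 0.6369) contains 0, so the difference is not significant.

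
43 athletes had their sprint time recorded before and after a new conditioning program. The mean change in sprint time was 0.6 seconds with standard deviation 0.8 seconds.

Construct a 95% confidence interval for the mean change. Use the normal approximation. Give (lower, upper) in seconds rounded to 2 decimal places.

(0.36, 0.84)

This is a matched-pairs design, so SE = s_d/√n = 0.8/√43 = 0.1220.
Margin = 1.960 × 0.1220 = 0.2391; the interval is 0.6 ± 0.2391 = (0.36, 0.84).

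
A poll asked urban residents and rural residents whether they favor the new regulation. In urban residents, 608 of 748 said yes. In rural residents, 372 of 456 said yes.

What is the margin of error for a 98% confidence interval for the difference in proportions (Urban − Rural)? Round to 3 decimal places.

0.054

Sample proportions: 608/748 = 0.8128, 372/456 = 0.8158.
Each SE is √(p̂(1−p̂)/n): √(0.8128·0.1872/748) = 0.01426 and √(0.8158·0.1842/456) = 0.01815.
SE(p̂₁ − p̂₂) = √(SE₁² + SE₂²) = √(0.0002033476 + 0.0003294225) = 0.02308, since the two samples are independent.
At 98% confidence z* = 2.326; margin = 2.326 × 0.02308 = 0.05368.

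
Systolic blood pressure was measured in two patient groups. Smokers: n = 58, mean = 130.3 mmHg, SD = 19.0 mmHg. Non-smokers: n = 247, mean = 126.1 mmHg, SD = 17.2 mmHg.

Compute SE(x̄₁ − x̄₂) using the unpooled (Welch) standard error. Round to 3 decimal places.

Per-group SEs: s₁/√n₁ = 19.0/√58 = 2.4948, s₂/√n₂ = 17.2/√247 = 1.0944.
Unpooled SE of the difference: √(6.22402704 + 1.19771136) = 2.7243.

2.724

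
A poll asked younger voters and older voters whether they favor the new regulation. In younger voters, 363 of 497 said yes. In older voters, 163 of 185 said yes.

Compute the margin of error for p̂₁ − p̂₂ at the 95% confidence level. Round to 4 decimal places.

First, p̂₁ = 363/497 = 0.7304; p̂₂ = 163/185 = 0.8811.
The two standard errors are √(0.7304×0.2696/497) = 0.01990 and √(0.8811×0.1189/185) = 0.02380.
Because the samples are independent, SE_diff = √(0.01990² + 0.02380²) = 0.03102.
Using z* = 1.960 for 95%, ME = 1.960 × 0.03102 = 0.06080.

0.0608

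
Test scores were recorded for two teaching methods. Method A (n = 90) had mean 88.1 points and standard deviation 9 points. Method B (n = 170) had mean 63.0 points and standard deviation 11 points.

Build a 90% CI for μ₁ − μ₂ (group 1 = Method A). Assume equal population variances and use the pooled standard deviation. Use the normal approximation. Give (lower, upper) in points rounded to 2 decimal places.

Pooled variance s_p² = [89·9² + 169·11²] / (90+170−2) = 107.2016, so s_p = 10.3538.
SE_diff = s_p·√(1/n₁ + 1/n₂) = 10.3538·√(1/90 + 1/170) = 1.3497.
z* = 1.645; margin = 1.645 × 1.3497 = 2.2203.
Difference = 88.1 − 63.0 = 25.1000.
25.1000 ± 2.2203 → (22.88, 27.32).

(22.88, 27.32)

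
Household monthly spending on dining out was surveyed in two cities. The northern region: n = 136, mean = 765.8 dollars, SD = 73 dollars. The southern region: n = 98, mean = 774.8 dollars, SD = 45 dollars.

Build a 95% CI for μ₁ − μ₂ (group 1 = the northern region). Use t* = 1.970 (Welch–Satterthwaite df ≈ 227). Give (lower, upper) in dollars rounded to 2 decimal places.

Per-group SEs: s₁/√n₁ = 73/√136 = 6.2597, s₂/√n₂ = 45/√98 = 4.5457.
Unpooled SE of the difference: √(39.18384409 + 20.66338849) = 7.7361.
Margin of error = t* · SE = 1.970 × 7.7361 = 15.2401.
x̄₁ − x̄₂ = 765.8 − 774.8 = -9.0000.
CI: -9.0000 ± 15.2401 = (-24.24, 6.24).

(-24.24, 6.24)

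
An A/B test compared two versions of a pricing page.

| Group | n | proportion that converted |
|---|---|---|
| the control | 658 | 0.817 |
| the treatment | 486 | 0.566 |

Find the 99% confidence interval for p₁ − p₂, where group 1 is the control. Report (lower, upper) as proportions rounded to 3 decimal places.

(0.181, 0.321)

The two standard errors are √(0.8170×0.1830/658) = 0.01507 and √(0.5660×0.4340/486) = 0.02248.
Because the samples are independent, SE_diff = √(0.01507² + 0.02248²) = 0.02706.
Using z* = 2.576 for 99%, ME = 2.576 × 0.02706 = 0.06971.
p̂₁ − p̂₂ = 0.2510; interval 0.2510 ± 0.06971 gives (0.181, 0.321).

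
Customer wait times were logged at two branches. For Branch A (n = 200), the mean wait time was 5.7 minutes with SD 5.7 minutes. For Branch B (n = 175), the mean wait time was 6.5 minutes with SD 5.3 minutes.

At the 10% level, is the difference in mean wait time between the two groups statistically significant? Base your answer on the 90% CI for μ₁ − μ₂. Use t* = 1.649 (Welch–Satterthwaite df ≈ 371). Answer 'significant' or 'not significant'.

Per-group SEs: s₁/√n₁ = 5.7/√200 = 0.4031, s₂/√n₂ = 5.3/√175 = 0.4006.
Unpooled SE of the difference: √(0.16248961 + 0.16048036) = 0.5683.
Margin of error = t* · SE = 1.649 × 0.5683 = 0.9371.
x̄₁ − x̄₂ = 5.7 − 6.5 = -0.8000.
CI: -0.8000 ± 0.9371 = (-1.7371, 0.1371).
The interval (-1.7371, 0.1371) contains 0, so the difference is not significant.

not significant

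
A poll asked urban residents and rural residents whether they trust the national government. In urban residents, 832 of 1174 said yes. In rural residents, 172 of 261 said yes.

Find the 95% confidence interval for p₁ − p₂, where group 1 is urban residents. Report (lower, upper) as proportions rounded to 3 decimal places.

Sample proportions: 832/1174 = 0.7087, 172/261 = 0.6590.
Each SE is √(p̂(1−p̂)/n): √(0.7087·0.2913/1174) = 0.01326 and √(0.6590·0.3410/261) = 0.02934.
SE(p̂₁ − p̂₂) = √(SE₁² + SE₂²) = √(0.0001758276 + 0.0008608356) = 0.03220, since the two samples are independent.
At 95% confidence z* = 1.960; margin = 1.960 × 0.03220 = 0.06311.
The difference is 0.7087 − 0.6590 = 0.0497, so the interval is 0.0497 ± 0.06311 = (-0.013, 0.113).

(-0.013, 0.113)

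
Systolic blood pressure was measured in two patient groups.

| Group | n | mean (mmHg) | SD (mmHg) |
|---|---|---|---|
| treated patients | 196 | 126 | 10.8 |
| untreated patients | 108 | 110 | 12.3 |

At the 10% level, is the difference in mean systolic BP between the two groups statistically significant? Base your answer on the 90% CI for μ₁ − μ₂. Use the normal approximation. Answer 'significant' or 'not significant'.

significant

Standard errors of each mean: 10.8/√196 = 0.7714 and 12.3/√108 = 1.1836.
SE(x̄₁ − x̄₂) = √(0.7714² + 1.1836²) = 1.4128 for independent samples with unequal variances.
With z* = 1.645, the margin is 1.645 × 1.4128 = 2.3241.
x̄₁ − x̄₂ = 126 − 110 = 16.0000; the interval is 16.0000 ± 2.3241 = (13.6759, 18.3241).
The interval (13.6759, 18.3241) does not contain 0, so the difference is significant.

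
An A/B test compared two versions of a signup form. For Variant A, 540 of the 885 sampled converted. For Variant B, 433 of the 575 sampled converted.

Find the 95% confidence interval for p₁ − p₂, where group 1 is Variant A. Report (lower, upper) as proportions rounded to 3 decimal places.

Sample proportions: 540/885 = 0.6102, 433/575 = 0.7530.
Each SE is √(p̂(1−p̂)/n): √(0.6102·0.3898/885) = 0.01639 and √(0.7530·0.2470/575) = 0.01799.
SE(p̂₁ − p̂₂) = √(SE₁² + SE₂²) = √(0.0002686321 + 0.0003236401) = 0.02434, since the two samples are independent.
At 95% confidence z* = 1.960; margin = 1.960 × 0.02434 = 0.04771.
The difference is 0.6102 − 0.7530 = -0.1428, so the interval is -0.1428 ± 0.04771 = (-0.191, -0.095).

(-0.191, -0.095)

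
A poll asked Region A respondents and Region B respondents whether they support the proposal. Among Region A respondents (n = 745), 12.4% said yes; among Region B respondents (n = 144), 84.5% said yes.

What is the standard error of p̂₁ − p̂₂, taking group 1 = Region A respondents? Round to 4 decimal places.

Each SE is √(p̂(1−p̂)/n): √(0.1240·0.8760/745) = 0.01207 and √(0.8450·0.1550/144) = 0.03016.
SE(p̂₁ − p̂₂) = √(SE₁² + SE₂²) = √(0.0001456849 + 0.0009096256) = 0.03249, since the two samples are independent.

0.0325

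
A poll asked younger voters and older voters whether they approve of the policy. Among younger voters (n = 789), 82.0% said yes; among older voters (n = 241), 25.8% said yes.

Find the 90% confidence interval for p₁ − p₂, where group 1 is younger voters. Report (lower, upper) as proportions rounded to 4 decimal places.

The two standard errors are √(0.8200×0.1800/789) = 0.01368 and √(0.2580×0.7420/241) = 0.02818.
Because the samples are independent, SE_diff = √(0.01368² + 0.02818²) = 0.03132.
Using z* = 1.645 for 90%, ME = 1.645 × 0.03132 = 0.05152.
p̂₁ − p̂₂ = 0.5620; interval 0.5620 ± 0.05152 gives (0.5105, 0.6135).

(0.5105, 0.6135)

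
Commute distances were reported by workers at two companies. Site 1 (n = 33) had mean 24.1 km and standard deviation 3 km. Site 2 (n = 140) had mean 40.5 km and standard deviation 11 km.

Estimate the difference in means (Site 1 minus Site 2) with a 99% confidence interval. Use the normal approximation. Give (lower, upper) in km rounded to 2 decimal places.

(-19.15, -13.65)

Standard errors of each mean: 3/√33 = 0.5222 and 11/√140 = 0.9297.
SE(x̄₁ − x̄₂) = √(0.5222² + 0.9297²) = 1.0663 for independent samples with unequal variances.
With z* = 2.576, the margin is 2.576 × 1.0663 = 2.7468.
x̄₁ − x̄₂ = 24.1 − 40.5 = -16.4000; the interval is -16.4000 ± 2.7468 = (-19.15, -13.65).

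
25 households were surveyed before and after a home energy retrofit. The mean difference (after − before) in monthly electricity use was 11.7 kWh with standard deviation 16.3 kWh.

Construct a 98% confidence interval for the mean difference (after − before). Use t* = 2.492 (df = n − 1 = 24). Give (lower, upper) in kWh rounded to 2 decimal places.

(3.58, 19.82)

Paired design: SE = s_d/√n = 16.3/√25 = 3.2600.
t* = 2.492; margin of error = 2.492 × 3.2600 = 8.1239.
11.7 ± 8.1239 → (3.58, 19.82).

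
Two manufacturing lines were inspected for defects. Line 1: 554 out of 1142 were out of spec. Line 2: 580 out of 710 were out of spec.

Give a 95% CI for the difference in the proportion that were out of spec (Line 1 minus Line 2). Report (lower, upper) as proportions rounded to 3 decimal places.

First, p̂₁ = 554/1142 = 0.4851; p̂₂ = 580/710 = 0.8169.
The two standard errors are √(0.4851×0.5149/1142) = 0.01479 and √(0.8169×0.1831/710) = 0.01451.
Because the samples are independent, SE_diff = √(0.01479² + 0.01451²) = 0.02072.
Using z* = 1.960 for 95%, ME = 1.960 × 0.02072 = 0.04061.
p̂₁ − p̂₂ = -0.3318; interval -0.3318 ± 0.04061 gives (-0.372, -0.291).

(-0.372, -0.291)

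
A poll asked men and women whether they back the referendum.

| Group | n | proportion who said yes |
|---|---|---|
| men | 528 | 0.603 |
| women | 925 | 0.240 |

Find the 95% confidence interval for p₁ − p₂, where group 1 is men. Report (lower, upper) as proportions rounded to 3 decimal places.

(0.313, 0.413)

The two standard errors are √(0.6030×0.3970/528) = 0.02129 and √(0.2400×0.7600/925) = 0.01404.
Because the samples are independent, SE_diff = √(0.02129² + 0.01404²) = 0.02550.
Using z* = 1.960 for 95%, ME = 1.960 × 0.02550 = 0.04998.
p̂₁ − p̂₂ = 0.3630; interval 0.3630 ± 0.04998 gives (0.313, 0.413).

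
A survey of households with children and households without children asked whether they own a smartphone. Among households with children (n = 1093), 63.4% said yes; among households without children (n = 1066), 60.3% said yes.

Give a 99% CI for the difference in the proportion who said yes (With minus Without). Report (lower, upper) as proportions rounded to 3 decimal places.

Each SE is √(p̂(1−p̂)/n): √(0.6340·0.3660/1093) = 0.01457 and √(0.6030·0.3970/1066) = 0.01499.
SE(p̂₁ − p̂₂) = √(SE₁² + SE₂²) = √(0.0002122849 + 0.0002247001) = 0.02090, since the two samples are independent.
At 99% confidence z* = 2.576; margin = 2.576 × 0.02090 = 0.05384.
The difference is 0.6340 − 0.6030 = 0.0310, so the interval is 0.0310 ± 0.05384 = (-0.023, 0.085).

(-0.023, 0.085)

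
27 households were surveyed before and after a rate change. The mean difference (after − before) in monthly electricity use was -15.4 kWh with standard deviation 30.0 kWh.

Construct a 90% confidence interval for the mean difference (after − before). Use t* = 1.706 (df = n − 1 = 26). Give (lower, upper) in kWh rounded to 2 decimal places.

Paired design: SE = s_d/√n = 30.0/√27 = 5.7735.
t* = 1.706; margin of error = 1.706 × 5.7735 = 9.8496.
-15.4 ± 9.8496 → (-25.25, -5.55).

(-25.25, -5.55)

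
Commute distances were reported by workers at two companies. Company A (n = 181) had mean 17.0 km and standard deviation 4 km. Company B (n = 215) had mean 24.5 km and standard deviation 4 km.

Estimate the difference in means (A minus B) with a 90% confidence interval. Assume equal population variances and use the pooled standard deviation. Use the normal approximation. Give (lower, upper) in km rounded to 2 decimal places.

(-8.16, -6.84)

s_p = √[((n₁−1)s₁² + (n₂−1)s₂²)/(n₁+n₂−2)] = √[(180·4² + 214·4²)/394] = 4.0000.
SE = 4.0000·√(1/181 + 1/215) = 0.4035.
With z* = 1.645, margin = 1.645 × 0.4035 = 0.6638.
x̄₁ − x̄₂ = 17.0 − 24.5 = -7.5000; interval -7.5000 ± 0.6638 = (-8.16, -6.84).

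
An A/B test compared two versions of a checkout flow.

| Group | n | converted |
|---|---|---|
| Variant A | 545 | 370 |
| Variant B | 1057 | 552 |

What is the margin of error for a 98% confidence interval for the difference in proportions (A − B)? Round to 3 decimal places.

p̂₁ = 370/545 = 0.6789 and p̂₂ = 552/1057 = 0.5222.
SE₁ = √(p̂₁(1−p̂₁)/n₁) = √(0.6789·0.3211/545) = 0.02000; SE₂ = √(0.5222·0.4778/1057) = 0.01536.
Independent samples: SE of the difference = √(SE₁² + SE₂²) = √(0.0004 + 0.0002359296) = 0.02522.
z* for 98% confidence is 2.326, so the margin of error is 2.326 × 0.02522 = 0.05866.

0.059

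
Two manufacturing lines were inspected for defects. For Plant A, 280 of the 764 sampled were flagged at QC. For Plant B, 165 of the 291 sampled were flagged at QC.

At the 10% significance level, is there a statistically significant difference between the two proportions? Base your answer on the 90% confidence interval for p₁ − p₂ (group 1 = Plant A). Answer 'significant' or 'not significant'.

First, p̂₁ = 280/764 = 0.3665; p̂₂ = 165/291 = 0.5670.
The two standard errors are √(0.3665×0.6335/764) = 0.01743 and √(0.5670×0.4330/291) = 0.02905.
Because the samples are independent, SE_diff = √(0.01743² + 0.02905²) = 0.03388.
Using z* = 1.645 for 90%, ME = 1.645 × 0.03388 = 0.05573.
p̂₁ − p̂₂ = -0.2005; interval -0.2005 ± 0.05573 gives (-0.25623, -0.14477).
The interval (-0.25623, -0.14477) does not contain 0, so the difference is significant.

significant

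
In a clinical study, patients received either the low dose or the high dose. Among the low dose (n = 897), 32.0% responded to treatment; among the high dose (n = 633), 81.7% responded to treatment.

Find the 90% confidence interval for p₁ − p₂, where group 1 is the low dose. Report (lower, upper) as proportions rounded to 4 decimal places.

(-0.5330, -0.4610)

Each SE is √(p̂(1−p̂)/n): √(0.3200·0.6800/897) = 0.01558 and √(0.8170·0.1830/633) = 0.01537.
SE(p̂₁ − p̂₂) = √(SE₁² + SE₂²) = √(0.0002427364 + 0.0002362369) = 0.02189, since the two samples are independent.
At 90% confidence z* = 1.645; margin = 1.645 × 0.02189 = 0.03601.
The difference is 0.3200 − 0.8170 = -0.4970, so the interval is -0.4970 ± 0.03601 = (-0.5330, -0.4610).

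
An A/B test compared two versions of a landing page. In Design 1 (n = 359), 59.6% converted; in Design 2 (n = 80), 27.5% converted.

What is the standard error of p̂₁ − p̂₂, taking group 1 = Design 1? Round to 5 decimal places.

0.05624

Each SE is √(p̂(1−p̂)/n): √(0.5960·0.4040/359) = 0.02590 and √(0.2750·0.7250/80) = 0.04992.
SE(p̂₁ − p̂₂) = √(SE₁² + SE₂²) = √(0.00067081 + 0.0024920064) = 0.05624, since the two samples are independent.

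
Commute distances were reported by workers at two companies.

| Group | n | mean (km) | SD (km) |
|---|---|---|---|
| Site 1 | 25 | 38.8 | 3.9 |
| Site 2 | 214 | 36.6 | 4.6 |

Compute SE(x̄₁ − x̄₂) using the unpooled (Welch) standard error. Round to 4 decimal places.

0.8410

Standard errors of each mean: 3.9/√25 = 0.7800 and 4.6/√214 = 0.3144.
SE(x̄₁ − x̄₂) = √(0.7800² + 0.3144²) = 0.8410 for independent samples with unequal variances.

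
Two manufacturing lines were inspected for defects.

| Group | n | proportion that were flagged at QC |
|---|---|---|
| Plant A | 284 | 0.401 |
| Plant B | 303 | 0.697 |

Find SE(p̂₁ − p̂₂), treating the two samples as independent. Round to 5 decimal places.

0.03928

SE₁ = √(p̂₁(1−p̂₁)/n₁) = √(0.4010·0.5990/284) = 0.02908; SE₂ = √(0.6970·0.3030/303) = 0.02640.
Independent samples: SE of the difference = √(SE₁² + SE₂²) = √(0.0008456464 + 0.00069696) = 0.03928.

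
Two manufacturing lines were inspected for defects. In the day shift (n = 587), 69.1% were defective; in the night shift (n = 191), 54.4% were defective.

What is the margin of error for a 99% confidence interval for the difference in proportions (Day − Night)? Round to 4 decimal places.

SE₁ = √(p̂₁(1−p̂₁)/n₁) = √(0.6910·0.3090/587) = 0.01907; SE₂ = √(0.5440·0.4560/191) = 0.03604.
Independent samples: SE of the difference = √(SE₁² + SE₂²) = √(0.0003636649 + 0.0012988816) = 0.04077.
z* for 99% confidence is 2.576, so the margin of error is 2.576 × 0.04077 = 0.10502.

0.1050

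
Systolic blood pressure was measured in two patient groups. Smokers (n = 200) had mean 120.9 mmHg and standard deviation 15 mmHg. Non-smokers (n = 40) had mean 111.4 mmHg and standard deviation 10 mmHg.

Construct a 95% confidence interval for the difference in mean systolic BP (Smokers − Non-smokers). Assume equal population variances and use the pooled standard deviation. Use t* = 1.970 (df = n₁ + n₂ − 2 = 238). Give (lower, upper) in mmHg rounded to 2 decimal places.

(4.62, 14.38)

Pooled variance s_p² = [199·15² + 39·10²] / (200+40−2) = 204.5168, so s_p = 14.3009.
SE_diff = s_p·√(1/n₁ + 1/n₂) = 14.3009·√(1/200 + 1/40) = 2.4770.
t* = 1.970; margin = 1.970 × 2.4770 = 4.8797.
Difference = 120.9 − 111.4 = 9.5000.
9.5000 ± 4.8797 → (4.62, 14.38).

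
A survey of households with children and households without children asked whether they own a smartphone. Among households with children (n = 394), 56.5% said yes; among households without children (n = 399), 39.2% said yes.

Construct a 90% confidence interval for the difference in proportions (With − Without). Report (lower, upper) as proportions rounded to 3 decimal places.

(0.116, 0.230)

The two standard errors are √(0.5650×0.4350/394) = 0.02498 and √(0.3920×0.6080/399) = 0.02444.
Because the samples are independent, SE_diff = √(0.02498² + 0.02444²) = 0.03495.
Using z* = 1.645 for 90%, ME = 1.645 × 0.03495 = 0.05749.
p̂₁ − p̂₂ = 0.1730; interval 0.1730 ± 0.05749 gives (0.116, 0.230).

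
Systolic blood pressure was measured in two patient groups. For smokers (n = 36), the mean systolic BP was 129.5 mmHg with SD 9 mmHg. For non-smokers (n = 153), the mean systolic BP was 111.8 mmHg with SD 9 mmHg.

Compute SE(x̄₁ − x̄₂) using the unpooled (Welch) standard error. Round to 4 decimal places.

Standard errors of each mean: 9/√36 = 1.5000 and 9/√153 = 0.7276.
SE(x̄₁ − x̄₂) = √(1.5000² + 0.7276²) = 1.6672 for independent samples with unequal variances.

1.6672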